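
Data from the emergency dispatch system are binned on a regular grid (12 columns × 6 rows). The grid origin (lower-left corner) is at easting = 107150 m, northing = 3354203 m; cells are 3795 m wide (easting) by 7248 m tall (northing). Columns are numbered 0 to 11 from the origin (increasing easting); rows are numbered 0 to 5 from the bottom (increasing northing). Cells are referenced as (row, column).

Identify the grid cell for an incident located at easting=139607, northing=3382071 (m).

Column index: ⌊(139607 − 107150) / 3795⌋ = ⌊8.553⌋ = 8
Row offset from origin: ⌊(3382071 − 3354203) / 7248⌋ = ⌊3.845⌋ = 3 → row 3

(3, 8)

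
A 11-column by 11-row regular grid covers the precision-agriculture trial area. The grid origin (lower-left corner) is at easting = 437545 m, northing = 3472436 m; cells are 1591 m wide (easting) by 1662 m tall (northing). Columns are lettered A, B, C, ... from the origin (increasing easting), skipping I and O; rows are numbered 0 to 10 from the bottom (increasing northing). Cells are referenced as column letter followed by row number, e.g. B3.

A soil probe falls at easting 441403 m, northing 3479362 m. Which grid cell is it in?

C4

Column index: ⌊(441403 − 437545) / 1591⌋ = ⌊2.425⌋ = 2 → column C
Row offset from origin: ⌊(3479362 − 3472436) / 1662⌋ = ⌊4.167⌋ = 4 → row 4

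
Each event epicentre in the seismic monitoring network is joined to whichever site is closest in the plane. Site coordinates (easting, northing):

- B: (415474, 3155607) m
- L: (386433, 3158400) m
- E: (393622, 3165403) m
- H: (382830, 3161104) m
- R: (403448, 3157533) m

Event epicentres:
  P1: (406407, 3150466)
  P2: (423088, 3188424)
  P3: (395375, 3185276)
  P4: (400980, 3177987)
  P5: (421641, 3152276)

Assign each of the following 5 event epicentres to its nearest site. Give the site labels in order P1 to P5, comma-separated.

P1 → R (d²=58698170.00)
P2 → B (d²=1134928485.00)
P3 → E (d²=398009138.00)
P4 → E (d²=212497220.00)
P5 → B (d²=49127450.00)

R, B, E, E, B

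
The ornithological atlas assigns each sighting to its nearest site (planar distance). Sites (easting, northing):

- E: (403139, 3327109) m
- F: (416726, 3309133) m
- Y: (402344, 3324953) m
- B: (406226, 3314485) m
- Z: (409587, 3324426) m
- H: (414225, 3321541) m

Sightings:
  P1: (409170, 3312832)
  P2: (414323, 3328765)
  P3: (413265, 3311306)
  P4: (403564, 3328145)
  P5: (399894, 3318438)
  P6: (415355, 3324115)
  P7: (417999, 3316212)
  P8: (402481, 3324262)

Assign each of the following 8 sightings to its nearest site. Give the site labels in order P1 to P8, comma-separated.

P1 → B (d²=11399545.00)
P2 → Z (d²=41256617.00)
P3 → F (d²=16700450.00)
P4 → E (d²=1253921.00)
P5 → Y (d²=48447725.00)
P6 → H (d²=7902376.00)
P7 → H (d²=42641317.00)
P8 → Y (d²=496250.00)

B, Z, F, E, Y, H, H, Y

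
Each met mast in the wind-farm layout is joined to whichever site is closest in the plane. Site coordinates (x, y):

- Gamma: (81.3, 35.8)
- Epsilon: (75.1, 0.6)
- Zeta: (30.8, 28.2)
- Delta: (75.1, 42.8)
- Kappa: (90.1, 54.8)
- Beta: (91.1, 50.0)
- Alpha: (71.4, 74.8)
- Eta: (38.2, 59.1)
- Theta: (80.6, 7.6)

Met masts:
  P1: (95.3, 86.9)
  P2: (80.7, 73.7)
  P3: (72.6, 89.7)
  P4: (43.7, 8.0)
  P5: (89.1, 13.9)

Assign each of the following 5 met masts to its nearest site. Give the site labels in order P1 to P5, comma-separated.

Alpha, Alpha, Alpha, Zeta, Theta

P1 → Alpha (d²=717.62)
P2 → Alpha (d²=87.70)
P3 → Alpha (d²=223.45)
P4 → Zeta (d²=574.45)
P5 → Theta (d²=111.94)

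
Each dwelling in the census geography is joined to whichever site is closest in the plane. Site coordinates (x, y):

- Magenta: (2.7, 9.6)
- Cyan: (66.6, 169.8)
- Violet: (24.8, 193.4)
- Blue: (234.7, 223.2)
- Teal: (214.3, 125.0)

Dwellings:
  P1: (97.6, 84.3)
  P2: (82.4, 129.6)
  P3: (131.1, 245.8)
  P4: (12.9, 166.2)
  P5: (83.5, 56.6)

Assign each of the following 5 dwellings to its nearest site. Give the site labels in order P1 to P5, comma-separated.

Cyan, Cyan, Cyan, Violet, Magenta

P1 → Cyan (d²=8271.25)
P2 → Cyan (d²=1865.68)
P3 → Cyan (d²=9936.25)
P4 → Violet (d²=881.45)
P5 → Magenta (d²=8737.64)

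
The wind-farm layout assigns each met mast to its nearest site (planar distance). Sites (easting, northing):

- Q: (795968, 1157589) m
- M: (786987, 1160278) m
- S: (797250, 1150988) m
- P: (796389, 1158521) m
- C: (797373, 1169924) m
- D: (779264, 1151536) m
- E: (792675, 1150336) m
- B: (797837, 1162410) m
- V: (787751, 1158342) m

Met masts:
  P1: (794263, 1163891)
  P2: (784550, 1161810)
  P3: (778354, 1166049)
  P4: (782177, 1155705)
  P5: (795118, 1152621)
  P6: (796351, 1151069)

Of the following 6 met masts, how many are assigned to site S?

P1 → B
P2 → M
P3 → M
P4 → D
P5 → S
P6 → S
2 of the 6 go to S.

2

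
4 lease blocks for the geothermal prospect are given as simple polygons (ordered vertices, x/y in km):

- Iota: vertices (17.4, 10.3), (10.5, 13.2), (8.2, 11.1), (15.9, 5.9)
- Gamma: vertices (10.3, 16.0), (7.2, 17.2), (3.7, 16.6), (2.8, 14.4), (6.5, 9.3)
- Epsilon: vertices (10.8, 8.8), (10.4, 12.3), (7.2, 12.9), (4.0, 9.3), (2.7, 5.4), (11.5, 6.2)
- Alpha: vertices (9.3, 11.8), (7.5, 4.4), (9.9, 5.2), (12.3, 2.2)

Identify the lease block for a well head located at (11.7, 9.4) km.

Iota

Cast a ray rightward from (11.7, 9.4). For each polygon, the edges (by vertex number in listed order) whose endpoints lie on opposite sides of y = 9.4, where each meets that height, and whether that is right or left of the point:
Iota: 3–4 at x≈10.72 (left), 4–1 at x≈17.09 (right) → 1 crossing.
Gamma: 4–5 at x≈6.43 (left), 5–1 at x≈6.56 (left) → 0 crossings.
Epsilon: 1–2 at x≈10.73 (left), 3–4 at x≈4.09 (left) → 0 crossings.
Alpha: 1–2 at x≈8.72 (left), 4–1 at x≈10.05 (left) → 0 crossings.
Only Iota has an odd count, so the point is inside Iota.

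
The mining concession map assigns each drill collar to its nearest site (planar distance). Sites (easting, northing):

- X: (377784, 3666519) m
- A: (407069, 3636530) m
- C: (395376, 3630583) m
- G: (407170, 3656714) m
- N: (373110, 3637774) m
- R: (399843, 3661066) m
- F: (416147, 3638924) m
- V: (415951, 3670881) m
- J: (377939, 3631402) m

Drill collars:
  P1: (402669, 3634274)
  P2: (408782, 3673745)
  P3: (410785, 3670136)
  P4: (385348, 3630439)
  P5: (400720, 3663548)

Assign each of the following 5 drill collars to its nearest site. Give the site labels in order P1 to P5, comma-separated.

P1 → A (d²=24449536.00)
P2 → V (d²=59597057.00)
P3 → V (d²=27242581.00)
P4 → J (d²=55820650.00)
P5 → R (d²=6929453.00)

A, V, V, J, R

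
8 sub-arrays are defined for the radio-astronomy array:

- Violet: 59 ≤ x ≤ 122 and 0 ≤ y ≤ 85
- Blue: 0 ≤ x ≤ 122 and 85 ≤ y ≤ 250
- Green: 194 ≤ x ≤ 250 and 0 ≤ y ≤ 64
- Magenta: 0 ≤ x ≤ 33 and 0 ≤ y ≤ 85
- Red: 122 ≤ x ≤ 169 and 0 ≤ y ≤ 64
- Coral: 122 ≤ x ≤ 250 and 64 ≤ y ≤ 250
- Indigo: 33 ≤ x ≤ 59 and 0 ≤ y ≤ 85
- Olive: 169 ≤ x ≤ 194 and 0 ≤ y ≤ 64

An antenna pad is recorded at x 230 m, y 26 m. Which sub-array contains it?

The point has x = 230 and y = 26.
Only Green satisfies 194 ≤ x ≤ 250 and 0 ≤ y ≤ 64.

Green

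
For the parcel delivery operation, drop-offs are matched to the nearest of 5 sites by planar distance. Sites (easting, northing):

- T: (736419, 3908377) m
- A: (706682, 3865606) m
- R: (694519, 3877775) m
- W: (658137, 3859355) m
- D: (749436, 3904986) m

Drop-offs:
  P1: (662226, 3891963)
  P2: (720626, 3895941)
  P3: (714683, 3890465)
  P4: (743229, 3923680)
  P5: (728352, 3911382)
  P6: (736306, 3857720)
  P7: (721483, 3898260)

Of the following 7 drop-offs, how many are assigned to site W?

1

P1 → W
P2 → T
P3 → R
P4 → T
P5 → T
P6 → A
P7 → T
1 of the 7 goes to W.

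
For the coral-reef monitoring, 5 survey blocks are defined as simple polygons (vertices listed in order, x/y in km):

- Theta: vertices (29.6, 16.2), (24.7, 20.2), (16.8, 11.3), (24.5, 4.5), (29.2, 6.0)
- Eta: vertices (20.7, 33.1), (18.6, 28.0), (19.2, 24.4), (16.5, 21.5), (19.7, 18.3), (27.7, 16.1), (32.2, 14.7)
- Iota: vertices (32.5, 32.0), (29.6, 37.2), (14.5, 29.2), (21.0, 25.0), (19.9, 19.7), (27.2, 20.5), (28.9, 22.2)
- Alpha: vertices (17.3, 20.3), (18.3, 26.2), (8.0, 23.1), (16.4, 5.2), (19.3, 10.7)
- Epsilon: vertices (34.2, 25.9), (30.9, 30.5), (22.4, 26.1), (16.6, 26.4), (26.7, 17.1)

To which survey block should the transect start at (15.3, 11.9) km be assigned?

Cast a ray rightward from (15.3, 11.9). For each polygon, the edges (by vertex number in listed order) whose endpoints lie on opposite sides of y = 11.9, where each meets that height, and whether that is right or left of the point:
Theta: 2–3 at x≈17.33 (right), 5–1 at x≈29.43 (right) → 2 crossings.
Eta: no edge straddles that height → 0 crossings.
Iota: no edge straddles that height → 0 crossings.
Alpha: 3–4 at x≈13.26 (left), 5–1 at x≈19.05 (right) → 1 crossing.
Epsilon: no edge straddles that height → 0 crossings.
Only Alpha has an odd count, so the point is inside Alpha.

Alpha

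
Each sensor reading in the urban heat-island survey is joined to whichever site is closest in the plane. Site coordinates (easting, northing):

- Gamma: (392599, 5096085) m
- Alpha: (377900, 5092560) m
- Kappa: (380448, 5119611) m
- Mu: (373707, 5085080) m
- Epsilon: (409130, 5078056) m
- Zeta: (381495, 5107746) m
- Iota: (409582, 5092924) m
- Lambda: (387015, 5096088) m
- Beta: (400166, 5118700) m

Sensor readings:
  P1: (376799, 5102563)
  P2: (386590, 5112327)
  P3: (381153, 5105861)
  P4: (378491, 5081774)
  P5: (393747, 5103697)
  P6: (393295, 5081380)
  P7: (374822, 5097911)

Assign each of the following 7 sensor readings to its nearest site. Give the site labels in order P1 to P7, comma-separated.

P1 → Zeta (d²=48915905.00)
P2 → Zeta (d²=46944586.00)
P3 → Zeta (d²=3670189.00)
P4 → Mu (d²=33816292.00)
P5 → Gamma (d²=59260448.00)
P6 → Gamma (d²=216721441.00)
P7 → Alpha (d²=38107285.00)

Zeta, Zeta, Zeta, Mu, Gamma, Gamma, Alpha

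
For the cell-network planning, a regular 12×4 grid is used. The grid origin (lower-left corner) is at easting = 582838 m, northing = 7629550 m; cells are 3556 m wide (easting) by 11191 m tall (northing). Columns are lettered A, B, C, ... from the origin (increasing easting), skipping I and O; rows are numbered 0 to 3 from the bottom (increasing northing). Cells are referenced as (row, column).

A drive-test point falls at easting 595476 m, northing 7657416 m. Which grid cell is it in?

(2, D)

Column index: ⌊(595476 − 582838) / 3556⌋ = ⌊3.554⌋ = 3 → column D
Row offset from origin: ⌊(7657416 − 7629550) / 11191⌋ = ⌊2.490⌋ = 2 → row 2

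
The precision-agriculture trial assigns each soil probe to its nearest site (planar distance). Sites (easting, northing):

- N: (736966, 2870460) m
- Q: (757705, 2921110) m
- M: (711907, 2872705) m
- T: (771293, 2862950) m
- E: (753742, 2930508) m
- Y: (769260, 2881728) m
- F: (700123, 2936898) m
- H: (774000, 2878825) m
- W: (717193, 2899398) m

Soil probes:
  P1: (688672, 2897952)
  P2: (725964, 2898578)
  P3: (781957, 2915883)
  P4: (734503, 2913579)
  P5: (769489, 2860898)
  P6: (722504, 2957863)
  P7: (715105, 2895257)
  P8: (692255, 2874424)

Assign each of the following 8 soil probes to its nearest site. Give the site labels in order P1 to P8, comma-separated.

W, W, Q, W, T, F, W, M

P1 → W (d²=815538357.00)
P2 → W (d²=77602841.00)
P3 → Q (d²=615481033.00)
P4 → W (d²=500736861.00)
P5 → T (d²=7465120.00)
P6 → F (d²=940440386.00)
P7 → W (d²=21507625.00)
P8 → M (d²=389156065.00)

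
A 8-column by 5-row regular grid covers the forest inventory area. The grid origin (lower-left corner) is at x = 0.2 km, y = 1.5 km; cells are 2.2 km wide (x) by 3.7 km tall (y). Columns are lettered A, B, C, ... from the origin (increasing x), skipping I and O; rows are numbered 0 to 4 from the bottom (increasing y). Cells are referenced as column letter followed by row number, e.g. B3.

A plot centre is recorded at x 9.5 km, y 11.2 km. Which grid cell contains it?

E2

Column index: ⌊(9.5 − 0.2) / 2.2⌋ = ⌊4.227⌋ = 4 → column E
Row offset from origin: ⌊(11.2 − 1.5) / 3.7⌋ = ⌊2.622⌋ = 2 → row 2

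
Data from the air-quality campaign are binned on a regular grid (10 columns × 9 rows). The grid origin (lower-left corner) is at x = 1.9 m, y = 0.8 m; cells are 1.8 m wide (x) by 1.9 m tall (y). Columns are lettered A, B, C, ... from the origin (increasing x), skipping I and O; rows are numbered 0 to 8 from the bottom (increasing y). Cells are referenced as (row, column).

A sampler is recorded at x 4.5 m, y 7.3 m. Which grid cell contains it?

Column index: ⌊(4.5 − 1.9) / 1.8⌋ = ⌊1.444⌋ = 1 → column B
Row offset from origin: ⌊(7.3 − 0.8) / 1.9⌋ = ⌊3.421⌋ = 3 → row 3

(3, B)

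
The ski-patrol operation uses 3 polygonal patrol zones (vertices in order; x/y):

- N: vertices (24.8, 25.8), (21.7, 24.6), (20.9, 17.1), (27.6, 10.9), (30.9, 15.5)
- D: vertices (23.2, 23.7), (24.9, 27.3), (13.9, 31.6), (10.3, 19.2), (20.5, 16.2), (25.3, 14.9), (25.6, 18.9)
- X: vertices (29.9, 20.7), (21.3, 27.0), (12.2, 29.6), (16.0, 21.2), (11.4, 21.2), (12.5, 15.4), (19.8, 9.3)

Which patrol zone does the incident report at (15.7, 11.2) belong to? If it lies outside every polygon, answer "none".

none

Cast a ray rightward from (15.7, 11.2). For each polygon, the edges (by vertex number in listed order) whose endpoints lie on opposite sides of y = 11.2, where each meets that height, and whether that is right or left of the point:
N: 3–4 at x≈27.28 (right), 4–5 at x≈27.82 (right) → 2 crossings.
D: no edge straddles that height → 0 crossings.
X: 6–7 at x≈17.53 (right), 7–1 at x≈21.48 (right) → 2 crossings.
All counts are even, so the point lies outside every listed polygon.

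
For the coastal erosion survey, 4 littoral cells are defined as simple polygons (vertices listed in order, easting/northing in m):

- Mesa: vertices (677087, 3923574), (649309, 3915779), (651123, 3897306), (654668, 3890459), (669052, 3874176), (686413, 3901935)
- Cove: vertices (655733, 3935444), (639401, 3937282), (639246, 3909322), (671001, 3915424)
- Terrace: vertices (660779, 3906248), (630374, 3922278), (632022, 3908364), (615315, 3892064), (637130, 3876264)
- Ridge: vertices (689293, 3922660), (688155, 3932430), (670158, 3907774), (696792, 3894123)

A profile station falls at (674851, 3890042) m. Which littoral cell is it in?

Mesa

Cast a ray rightward from (674851, 3890042). For each polygon, the edges (by vertex number in listed order) whose endpoints lie on opposite sides of northing = 3890042, where each meets that height, and whether that is right or left of the point:
Mesa: 4–5 at easting≈655036.4 (left), 5–6 at easting≈678974.9 (right) → 1 crossing.
Cove: no edge straddles that height → 0 crossings.
Terrace: 4–5 at easting≈618106.8 (left), 5–1 at easting≈647997.0 (left) → 0 crossings.
Ridge: no edge straddles that height → 0 crossings.
Only Mesa has an odd count, so the point is inside Mesa.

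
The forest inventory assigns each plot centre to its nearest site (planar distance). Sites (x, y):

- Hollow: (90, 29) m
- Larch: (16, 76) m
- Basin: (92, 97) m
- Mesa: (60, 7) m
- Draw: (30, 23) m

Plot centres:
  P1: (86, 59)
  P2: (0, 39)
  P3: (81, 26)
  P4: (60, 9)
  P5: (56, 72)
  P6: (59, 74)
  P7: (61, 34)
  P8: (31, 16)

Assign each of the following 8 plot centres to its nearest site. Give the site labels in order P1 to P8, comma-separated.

Hollow, Draw, Hollow, Mesa, Larch, Basin, Mesa, Draw

P1 → Hollow (d²=916.00)
P2 → Draw (d²=1156.00)
P3 → Hollow (d²=90.00)
P4 → Mesa (d²=4.00)
P5 → Larch (d²=1616.00)
P6 → Basin (d²=1618.00)
P7 → Mesa (d²=730.00)
P8 → Draw (d²=50.00)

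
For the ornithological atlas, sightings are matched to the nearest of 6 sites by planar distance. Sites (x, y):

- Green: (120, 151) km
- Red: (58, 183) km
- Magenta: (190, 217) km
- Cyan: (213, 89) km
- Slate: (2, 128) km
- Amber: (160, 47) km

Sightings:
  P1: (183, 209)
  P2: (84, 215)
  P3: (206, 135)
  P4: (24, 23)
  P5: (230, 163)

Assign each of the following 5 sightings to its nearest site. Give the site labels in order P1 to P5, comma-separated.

Magenta, Red, Cyan, Slate, Magenta

P1 → Magenta (d²=113.00)
P2 → Red (d²=1700.00)
P3 → Cyan (d²=2165.00)
P4 → Slate (d²=11509.00)
P5 → Magenta (d²=4516.00)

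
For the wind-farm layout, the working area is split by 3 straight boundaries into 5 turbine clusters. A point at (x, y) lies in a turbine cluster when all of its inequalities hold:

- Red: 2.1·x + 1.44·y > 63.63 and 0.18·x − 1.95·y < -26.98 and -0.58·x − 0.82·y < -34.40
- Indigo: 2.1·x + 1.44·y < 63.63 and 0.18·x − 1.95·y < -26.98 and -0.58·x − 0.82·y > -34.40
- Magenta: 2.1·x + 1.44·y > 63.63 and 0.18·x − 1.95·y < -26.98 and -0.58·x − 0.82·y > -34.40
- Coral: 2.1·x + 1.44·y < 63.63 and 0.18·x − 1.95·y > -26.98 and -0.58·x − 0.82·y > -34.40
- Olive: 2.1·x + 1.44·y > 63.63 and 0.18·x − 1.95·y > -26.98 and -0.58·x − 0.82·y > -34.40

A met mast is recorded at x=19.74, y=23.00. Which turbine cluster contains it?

2.1·19.74 + 1.44·23.00 = 74.574, which is > 63.63
0.18·19.74 − 1.95·23.00 = -41.297, which is < -26.98
-0.58·19.74 − 0.82·23.00 = -30.309, which is > -34.40
This sign pattern matches Magenta.

Magenta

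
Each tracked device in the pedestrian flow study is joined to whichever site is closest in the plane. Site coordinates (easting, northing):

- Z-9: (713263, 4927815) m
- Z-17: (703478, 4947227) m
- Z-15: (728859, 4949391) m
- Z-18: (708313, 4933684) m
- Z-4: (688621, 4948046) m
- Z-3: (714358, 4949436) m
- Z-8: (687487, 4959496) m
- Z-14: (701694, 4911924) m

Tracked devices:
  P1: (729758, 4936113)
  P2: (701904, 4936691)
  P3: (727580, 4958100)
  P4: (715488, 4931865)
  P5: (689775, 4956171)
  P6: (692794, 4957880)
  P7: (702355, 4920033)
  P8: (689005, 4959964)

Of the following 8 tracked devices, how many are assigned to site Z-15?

2

P1 → Z-15
P2 → Z-18
P3 → Z-15
P4 → Z-9
P5 → Z-8
P6 → Z-8
P7 → Z-14
P8 → Z-8
2 of the 8 go to Z-15.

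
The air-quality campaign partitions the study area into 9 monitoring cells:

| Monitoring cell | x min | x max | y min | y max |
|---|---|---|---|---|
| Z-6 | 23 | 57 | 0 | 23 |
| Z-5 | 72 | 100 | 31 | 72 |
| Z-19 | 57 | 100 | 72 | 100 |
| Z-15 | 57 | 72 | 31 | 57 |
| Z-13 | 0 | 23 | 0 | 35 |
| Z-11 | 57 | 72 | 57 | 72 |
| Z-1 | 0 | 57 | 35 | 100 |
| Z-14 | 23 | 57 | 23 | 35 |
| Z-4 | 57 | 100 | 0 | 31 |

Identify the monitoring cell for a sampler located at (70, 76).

The point has x = 70 and y = 76.
Only Z-19 satisfies 57 ≤ x ≤ 100 and 72 ≤ y ≤ 100.

Z-19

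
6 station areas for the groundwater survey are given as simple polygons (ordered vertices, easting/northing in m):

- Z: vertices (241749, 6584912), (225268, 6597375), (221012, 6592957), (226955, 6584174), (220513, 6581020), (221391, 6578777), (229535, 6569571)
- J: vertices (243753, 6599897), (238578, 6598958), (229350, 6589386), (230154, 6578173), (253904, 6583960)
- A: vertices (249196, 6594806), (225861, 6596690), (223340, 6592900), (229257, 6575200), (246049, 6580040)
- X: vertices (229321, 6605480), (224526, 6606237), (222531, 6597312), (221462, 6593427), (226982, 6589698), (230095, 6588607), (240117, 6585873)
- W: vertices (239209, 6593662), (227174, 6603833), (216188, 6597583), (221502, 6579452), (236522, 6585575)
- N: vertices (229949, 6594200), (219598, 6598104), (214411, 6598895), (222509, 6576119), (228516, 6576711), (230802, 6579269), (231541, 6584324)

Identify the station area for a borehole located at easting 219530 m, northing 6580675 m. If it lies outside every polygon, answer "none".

none

Cast a ray rightward from (219530, 6580675). For each polygon, the edges (by vertex number in listed order) whose endpoints lie on opposite sides of northing = 6580675, where each meets that height, and whether that is right or left of the point:
Z: 5–6 at easting≈220648.0 (right), 7–1 at easting≈238375.6 (right) → 2 crossings.
J: 3–4 at easting≈229974.6 (right), 4–5 at easting≈240422.3 (right) → 2 crossings.
A: 3–4 at easting≈227426.7 (right), 5–1 at easting≈246184.3 (right) → 2 crossings.
X: no edge straddles that height → 0 crossings.
W: 3–4 at easting≈221143.6 (right), 4–5 at easting≈224502.1 (right) → 2 crossings.
N: 3–4 at easting≈220889.1 (right), 6–7 at easting≈231007.5 (right) → 2 crossings.
All counts are even, so the point lies outside every listed polygon.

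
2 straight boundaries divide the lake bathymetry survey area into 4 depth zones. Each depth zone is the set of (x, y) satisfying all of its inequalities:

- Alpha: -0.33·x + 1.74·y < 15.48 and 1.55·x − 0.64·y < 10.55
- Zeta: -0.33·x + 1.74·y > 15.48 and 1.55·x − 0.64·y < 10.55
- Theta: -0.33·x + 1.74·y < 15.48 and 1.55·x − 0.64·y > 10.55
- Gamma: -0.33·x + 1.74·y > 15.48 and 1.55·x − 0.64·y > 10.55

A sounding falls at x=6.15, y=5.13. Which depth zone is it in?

Alpha

-0.33·6.15 + 1.74·5.13 = 6.897, which is < 15.48
1.55·6.15 − 0.64·5.13 = 6.249, which is < 10.55
This sign pattern matches Alpha.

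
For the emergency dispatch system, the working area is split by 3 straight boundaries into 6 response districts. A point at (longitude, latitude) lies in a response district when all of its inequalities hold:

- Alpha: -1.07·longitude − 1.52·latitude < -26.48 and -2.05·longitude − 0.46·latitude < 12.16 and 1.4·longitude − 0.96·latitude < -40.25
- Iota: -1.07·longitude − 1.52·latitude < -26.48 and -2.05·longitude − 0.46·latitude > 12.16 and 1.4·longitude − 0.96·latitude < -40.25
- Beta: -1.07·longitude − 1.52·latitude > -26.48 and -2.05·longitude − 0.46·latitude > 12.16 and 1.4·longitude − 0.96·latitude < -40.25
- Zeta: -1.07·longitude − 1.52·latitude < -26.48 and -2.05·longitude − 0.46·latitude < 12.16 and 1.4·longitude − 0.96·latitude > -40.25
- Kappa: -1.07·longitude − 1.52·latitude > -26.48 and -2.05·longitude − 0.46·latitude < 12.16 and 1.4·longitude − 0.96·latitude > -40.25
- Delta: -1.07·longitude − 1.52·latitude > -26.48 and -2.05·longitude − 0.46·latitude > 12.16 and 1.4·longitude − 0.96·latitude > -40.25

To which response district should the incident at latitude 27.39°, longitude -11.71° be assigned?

-1.07·-11.71 − 1.52·27.39 = -29.103, which is < -26.48
-2.05·-11.71 − 0.46·27.39 = 11.406, which is < 12.16
1.4·-11.71 − 0.96·27.39 = -42.688, which is < -40.25
This sign pattern matches Alpha.

Alpha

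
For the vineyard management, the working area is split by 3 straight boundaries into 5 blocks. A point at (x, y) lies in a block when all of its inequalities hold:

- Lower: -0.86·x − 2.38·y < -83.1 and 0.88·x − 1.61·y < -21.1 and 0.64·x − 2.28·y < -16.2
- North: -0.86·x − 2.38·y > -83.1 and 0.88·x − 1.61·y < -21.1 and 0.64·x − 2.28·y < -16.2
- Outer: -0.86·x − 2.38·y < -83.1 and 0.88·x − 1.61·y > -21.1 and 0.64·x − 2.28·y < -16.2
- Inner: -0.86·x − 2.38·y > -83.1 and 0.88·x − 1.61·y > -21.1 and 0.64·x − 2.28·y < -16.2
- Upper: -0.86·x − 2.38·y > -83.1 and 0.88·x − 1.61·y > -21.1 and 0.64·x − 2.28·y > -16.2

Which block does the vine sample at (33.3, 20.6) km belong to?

Inner

-0.86·33.3 − 2.38·20.6 = -77.666, which is > -83.1
0.88·33.3 − 1.61·20.6 = -3.862, which is > -21.1
0.64·33.3 − 2.28·20.6 = -25.656, which is < -16.2
This sign pattern matches Inner.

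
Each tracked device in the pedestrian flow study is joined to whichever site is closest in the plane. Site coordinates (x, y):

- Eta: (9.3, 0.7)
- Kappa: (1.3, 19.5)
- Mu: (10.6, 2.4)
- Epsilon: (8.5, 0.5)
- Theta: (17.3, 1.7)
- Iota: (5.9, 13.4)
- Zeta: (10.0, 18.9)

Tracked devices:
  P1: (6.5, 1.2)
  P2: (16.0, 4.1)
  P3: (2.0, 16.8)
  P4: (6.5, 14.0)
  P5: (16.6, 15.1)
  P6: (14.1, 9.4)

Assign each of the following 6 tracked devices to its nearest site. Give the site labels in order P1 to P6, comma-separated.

P1 → Epsilon (d²=4.49)
P2 → Theta (d²=7.45)
P3 → Kappa (d²=7.78)
P4 → Iota (d²=0.72)
P5 → Zeta (d²=58.00)
P6 → Mu (d²=61.25)

Epsilon, Theta, Kappa, Iota, Zeta, Mu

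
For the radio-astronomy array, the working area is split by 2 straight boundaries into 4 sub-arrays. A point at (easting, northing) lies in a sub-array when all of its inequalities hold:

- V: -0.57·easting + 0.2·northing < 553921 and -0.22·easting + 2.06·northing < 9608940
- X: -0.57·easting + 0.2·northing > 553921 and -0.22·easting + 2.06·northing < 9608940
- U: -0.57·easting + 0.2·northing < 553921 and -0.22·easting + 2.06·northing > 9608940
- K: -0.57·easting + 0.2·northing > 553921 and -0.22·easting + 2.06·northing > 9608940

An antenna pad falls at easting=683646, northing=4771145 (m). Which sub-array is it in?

K

-0.57·683646 + 0.2·4771145 = 564550.780, which is > 553921
-0.22·683646 + 2.06·4771145 = 9678156.580, which is > 9608940
This sign pattern matches K.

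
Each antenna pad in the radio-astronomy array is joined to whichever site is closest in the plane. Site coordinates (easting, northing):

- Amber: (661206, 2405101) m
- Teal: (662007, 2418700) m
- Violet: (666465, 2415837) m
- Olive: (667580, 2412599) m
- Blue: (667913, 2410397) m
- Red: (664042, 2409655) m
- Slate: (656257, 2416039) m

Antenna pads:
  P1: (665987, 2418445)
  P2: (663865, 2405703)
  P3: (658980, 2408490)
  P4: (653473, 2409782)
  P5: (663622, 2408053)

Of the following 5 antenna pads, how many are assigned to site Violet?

P1 → Violet
P2 → Amber
P3 → Amber
P4 → Slate
P5 → Red
1 of the 5 goes to Violet.

1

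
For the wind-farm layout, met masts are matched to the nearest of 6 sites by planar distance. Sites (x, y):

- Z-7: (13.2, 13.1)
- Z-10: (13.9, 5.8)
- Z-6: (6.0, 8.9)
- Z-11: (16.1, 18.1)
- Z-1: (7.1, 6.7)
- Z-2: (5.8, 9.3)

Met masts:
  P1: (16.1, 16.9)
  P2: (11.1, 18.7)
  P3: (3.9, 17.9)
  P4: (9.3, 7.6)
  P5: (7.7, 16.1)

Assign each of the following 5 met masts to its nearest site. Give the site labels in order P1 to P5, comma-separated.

Z-11, Z-11, Z-2, Z-1, Z-7

P1 → Z-11 (d²=1.44)
P2 → Z-11 (d²=25.36)
P3 → Z-2 (d²=77.57)
P4 → Z-1 (d²=5.65)
P5 → Z-7 (d²=39.25)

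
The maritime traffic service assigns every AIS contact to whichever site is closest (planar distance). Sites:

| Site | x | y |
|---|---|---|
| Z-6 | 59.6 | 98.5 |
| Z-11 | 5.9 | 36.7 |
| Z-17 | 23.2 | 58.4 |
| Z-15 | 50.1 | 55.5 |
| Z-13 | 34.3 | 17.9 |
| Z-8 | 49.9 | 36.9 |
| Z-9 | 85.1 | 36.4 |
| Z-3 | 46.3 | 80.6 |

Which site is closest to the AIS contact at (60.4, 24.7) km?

Squared distances to each site:
Z-6: 5447.080; Z-11: 3114.250; Z-17: 2519.530; Z-15: 1054.730; Z-13: 727.450; Z-8: 259.090; Z-9: 746.980; Z-3: 3323.620.
Minimum at Z-8.

Z-8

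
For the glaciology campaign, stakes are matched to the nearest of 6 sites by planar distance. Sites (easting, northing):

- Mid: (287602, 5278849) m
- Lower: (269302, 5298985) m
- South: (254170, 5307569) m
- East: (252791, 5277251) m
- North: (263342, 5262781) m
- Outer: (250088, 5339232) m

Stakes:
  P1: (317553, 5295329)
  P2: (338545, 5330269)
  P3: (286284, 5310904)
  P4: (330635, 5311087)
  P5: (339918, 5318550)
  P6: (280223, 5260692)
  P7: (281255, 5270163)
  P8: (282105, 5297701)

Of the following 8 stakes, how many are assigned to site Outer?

0

P1 → Mid
P2 → Mid
P3 → Lower
P4 → Mid
P5 → Mid
P6 → North
P7 → Mid
P8 → Lower
0 of the 8 go to Outer.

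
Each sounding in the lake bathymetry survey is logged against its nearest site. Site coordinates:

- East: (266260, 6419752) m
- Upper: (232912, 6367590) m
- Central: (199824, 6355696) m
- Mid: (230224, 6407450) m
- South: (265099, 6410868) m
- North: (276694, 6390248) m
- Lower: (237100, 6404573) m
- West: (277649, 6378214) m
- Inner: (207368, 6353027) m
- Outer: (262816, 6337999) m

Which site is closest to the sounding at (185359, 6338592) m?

Central

Squared distances to each site:
East: 13131917401.000; Upper: 3102171813.000; Central: 501783041.000; Mid: 6754292389.000; South: 11582287776.000; North: 11010424561.000; Lower: 7030623442.000; West: 10087346984.000; Inner: 692765306.000; Outer: 5999938498.000.
Minimum at Central.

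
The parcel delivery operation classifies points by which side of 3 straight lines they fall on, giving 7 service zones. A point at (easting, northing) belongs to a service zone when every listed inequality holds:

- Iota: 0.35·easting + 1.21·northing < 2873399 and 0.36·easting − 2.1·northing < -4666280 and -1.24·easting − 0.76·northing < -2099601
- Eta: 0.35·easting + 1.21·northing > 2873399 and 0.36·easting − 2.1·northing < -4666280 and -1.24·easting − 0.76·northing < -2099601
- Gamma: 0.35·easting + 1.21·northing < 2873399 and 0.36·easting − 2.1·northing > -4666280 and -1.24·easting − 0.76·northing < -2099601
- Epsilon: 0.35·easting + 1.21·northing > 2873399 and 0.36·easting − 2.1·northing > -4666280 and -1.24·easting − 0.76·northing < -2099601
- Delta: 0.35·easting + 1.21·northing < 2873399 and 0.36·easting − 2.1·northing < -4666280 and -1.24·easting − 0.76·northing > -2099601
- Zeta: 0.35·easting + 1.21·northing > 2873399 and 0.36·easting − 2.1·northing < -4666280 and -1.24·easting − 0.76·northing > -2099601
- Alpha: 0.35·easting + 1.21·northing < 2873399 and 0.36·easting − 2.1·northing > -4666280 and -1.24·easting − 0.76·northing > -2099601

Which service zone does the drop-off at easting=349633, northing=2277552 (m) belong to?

Epsilon

0.35·349633 + 1.21·2277552 = 2878209.470, which is > 2873399
0.36·349633 − 2.1·2277552 = -4656991.320, which is > -4666280
-1.24·349633 − 0.76·2277552 = -2164484.440, which is < -2099601
This sign pattern matches Epsilon.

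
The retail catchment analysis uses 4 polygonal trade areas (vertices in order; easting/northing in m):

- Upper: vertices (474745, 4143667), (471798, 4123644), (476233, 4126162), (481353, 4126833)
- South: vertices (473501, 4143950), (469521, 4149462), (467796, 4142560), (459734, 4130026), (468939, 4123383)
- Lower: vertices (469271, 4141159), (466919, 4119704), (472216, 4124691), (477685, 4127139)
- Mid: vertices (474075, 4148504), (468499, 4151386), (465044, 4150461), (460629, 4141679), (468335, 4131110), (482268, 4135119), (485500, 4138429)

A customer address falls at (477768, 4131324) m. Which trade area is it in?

Cast a ray rightward from (477768, 4131324). For each polygon, the edges (by vertex number in listed order) whose endpoints lie on opposite sides of northing = 4131324, where each meets that height, and whether that is right or left of the point:
Upper: 1–2 at easting≈472928.3 (left), 4–1 at easting≈479590.1 (right) → 1 crossing.
South: 3–4 at easting≈460568.9 (left), 5–1 at easting≈470700.4 (left) → 0 crossings.
Lower: 1–2 at easting≈468192.8 (left), 4–1 at easting≈475173.4 (left) → 0 crossings.
Mid: 4–5 at easting≈468179.0 (left), 5–6 at easting≈469078.7 (left) → 0 crossings.
Only Upper has an odd count, so the point is inside Upper.

Upper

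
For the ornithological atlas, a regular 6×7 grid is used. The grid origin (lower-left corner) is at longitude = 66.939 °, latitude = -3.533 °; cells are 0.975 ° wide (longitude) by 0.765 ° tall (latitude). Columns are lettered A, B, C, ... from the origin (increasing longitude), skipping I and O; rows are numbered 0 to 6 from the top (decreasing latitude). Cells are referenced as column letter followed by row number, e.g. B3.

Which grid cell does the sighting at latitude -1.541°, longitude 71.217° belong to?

Column index: ⌊(71.217 − 66.939) / 0.975⌋ = ⌊4.388⌋ = 4 → column E
Row offset from origin: ⌊(-1.541 − -3.533) / 0.765⌋ = ⌊2.604⌋ = 2 → row 4 (counted from top)

E4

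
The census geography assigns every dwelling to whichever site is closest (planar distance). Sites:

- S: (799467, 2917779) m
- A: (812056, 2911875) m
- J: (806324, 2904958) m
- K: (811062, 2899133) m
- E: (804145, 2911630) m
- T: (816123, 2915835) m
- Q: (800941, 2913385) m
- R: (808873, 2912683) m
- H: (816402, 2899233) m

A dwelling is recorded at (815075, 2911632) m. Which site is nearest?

Squared distances to each site:
S: 281395273.000; A: 9173410.000; J: 121122277.000; K: 172329170.000; E: 119464904.000; T: 18763513.000; Q: 202842965.000; R: 39569405.000; H: 155496130.000.
Minimum at A.

A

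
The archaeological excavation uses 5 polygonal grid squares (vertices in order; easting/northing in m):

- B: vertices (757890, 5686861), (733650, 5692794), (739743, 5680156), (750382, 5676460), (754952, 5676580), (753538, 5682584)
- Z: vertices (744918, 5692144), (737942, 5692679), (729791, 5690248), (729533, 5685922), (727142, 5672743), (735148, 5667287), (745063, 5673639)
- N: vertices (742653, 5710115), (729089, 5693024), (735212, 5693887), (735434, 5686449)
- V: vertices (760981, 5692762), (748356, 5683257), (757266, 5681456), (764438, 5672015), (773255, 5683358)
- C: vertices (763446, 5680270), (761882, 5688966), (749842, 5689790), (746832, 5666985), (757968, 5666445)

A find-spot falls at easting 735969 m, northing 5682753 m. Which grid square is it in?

Cast a ray rightward from (735969, 5682753). For each polygon, the edges (by vertex number in listed order) whose endpoints lie on opposite sides of northing = 5682753, where each meets that height, and whether that is right or left of the point:
B: 2–3 at easting≈738490.9 (right), 6–1 at easting≈753710.0 (right) → 2 crossings.
Z: 4–5 at easting≈728958.1 (left), 7–1 at easting≈744991.6 (right) → 1 crossing.
N: no edge straddles that height → 0 crossings.
V: 2–3 at easting≈750849.4 (right), 4–5 at easting≈772784.7 (right) → 2 crossings.
C: 1–2 at easting≈762999.4 (right), 3–4 at easting≈748913.2 (right) → 2 crossings.
Only Z has an odd count, so the point is inside Z.

Z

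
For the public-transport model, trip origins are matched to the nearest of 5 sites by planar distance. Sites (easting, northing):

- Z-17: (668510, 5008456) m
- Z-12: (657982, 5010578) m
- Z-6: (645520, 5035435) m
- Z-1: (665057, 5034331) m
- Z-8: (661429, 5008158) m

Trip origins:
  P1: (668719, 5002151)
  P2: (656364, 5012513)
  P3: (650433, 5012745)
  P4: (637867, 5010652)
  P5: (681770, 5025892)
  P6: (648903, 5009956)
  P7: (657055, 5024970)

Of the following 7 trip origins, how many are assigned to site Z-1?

2

P1 → Z-17
P2 → Z-12
P3 → Z-12
P4 → Z-12
P5 → Z-1
P6 → Z-12
P7 → Z-1
2 of the 7 go to Z-1.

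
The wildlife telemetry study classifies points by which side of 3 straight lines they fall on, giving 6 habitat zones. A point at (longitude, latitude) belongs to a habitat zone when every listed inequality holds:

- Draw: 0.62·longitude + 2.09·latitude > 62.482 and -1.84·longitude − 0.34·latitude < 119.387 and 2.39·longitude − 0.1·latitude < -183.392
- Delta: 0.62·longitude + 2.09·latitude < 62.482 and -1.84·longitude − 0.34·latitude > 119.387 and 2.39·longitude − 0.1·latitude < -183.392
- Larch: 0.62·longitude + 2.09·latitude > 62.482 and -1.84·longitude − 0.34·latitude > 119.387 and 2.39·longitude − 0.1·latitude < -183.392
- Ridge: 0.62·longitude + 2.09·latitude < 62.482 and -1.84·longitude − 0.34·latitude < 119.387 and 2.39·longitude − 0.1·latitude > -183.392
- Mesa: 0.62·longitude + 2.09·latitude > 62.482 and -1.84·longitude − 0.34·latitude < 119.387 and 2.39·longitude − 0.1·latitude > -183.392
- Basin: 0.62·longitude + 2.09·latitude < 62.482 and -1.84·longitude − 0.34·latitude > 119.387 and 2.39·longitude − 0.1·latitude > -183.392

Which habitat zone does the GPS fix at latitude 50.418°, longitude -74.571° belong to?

0.62·-74.571 + 2.09·50.418 = 59.140, which is < 62.482
-1.84·-74.571 − 0.34·50.418 = 120.069, which is > 119.387
2.39·-74.571 − 0.1·50.418 = -183.266, which is > -183.392
This sign pattern matches Basin.

Basin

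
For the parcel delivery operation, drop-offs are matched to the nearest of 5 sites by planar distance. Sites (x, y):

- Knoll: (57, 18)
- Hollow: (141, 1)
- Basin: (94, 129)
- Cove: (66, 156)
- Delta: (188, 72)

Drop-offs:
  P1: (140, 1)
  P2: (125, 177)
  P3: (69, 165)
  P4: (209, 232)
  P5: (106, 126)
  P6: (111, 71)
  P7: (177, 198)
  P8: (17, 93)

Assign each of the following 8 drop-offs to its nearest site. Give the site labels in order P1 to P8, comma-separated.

Hollow, Basin, Cove, Basin, Basin, Basin, Basin, Cove

P1 → Hollow (d²=1.00)
P2 → Basin (d²=3265.00)
P3 → Cove (d²=90.00)
P4 → Basin (d²=23834.00)
P5 → Basin (d²=153.00)
P6 → Basin (d²=3653.00)
P7 → Basin (d²=11650.00)
P8 → Cove (d²=6370.00)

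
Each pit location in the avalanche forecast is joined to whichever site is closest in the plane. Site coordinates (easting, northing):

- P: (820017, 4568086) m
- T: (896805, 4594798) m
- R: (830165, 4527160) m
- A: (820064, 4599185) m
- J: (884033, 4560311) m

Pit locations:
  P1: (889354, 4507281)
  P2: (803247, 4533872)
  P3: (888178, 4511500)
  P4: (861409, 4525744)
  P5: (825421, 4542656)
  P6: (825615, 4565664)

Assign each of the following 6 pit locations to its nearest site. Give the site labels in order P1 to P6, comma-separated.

J, R, J, R, R, P

P1 → J (d²=2840493941.00)
P2 → R (d²=769629668.00)
P3 → J (d²=2399694746.00)
P4 → R (d²=978192592.00)
P5 → R (d²=262631552.00)
P6 → P (d²=37203688.00)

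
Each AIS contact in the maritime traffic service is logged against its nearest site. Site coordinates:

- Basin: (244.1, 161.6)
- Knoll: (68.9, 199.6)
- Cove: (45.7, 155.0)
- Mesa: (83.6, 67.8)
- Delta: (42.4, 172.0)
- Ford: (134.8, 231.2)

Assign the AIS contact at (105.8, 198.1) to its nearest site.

Knoll

Squared distances to each site:
Basin: 20459.140; Knoll: 1363.860; Cove: 5469.620; Mesa: 17470.930; Delta: 4700.770; Ford: 1936.610.
Minimum at Knoll.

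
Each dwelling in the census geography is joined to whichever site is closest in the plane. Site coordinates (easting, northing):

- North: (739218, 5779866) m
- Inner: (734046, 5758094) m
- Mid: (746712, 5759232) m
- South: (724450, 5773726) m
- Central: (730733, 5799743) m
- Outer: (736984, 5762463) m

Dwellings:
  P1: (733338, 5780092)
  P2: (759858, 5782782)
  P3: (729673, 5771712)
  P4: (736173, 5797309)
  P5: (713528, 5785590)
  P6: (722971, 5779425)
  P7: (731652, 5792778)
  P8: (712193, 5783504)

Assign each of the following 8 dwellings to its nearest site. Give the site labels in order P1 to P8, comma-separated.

North, North, South, Central, South, South, Central, South

P1 → North (d²=34625476.00)
P2 → North (d²=434512656.00)
P3 → South (d²=31335925.00)
P4 → Central (d²=35517956.00)
P5 → South (d²=260044580.00)
P6 → South (d²=34666042.00)
P7 → Central (d²=49355786.00)
P8 → South (d²=245843333.00)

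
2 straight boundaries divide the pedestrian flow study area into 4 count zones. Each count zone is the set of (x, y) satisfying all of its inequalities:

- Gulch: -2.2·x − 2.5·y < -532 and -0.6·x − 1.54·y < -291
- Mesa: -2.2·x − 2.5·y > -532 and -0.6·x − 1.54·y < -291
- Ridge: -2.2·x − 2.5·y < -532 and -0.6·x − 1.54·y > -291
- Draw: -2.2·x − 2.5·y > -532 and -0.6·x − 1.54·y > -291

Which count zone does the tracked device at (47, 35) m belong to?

-2.2·47 − 2.5·35 = -190.900, which is > -532
-0.6·47 − 1.54·35 = -82.100, which is > -291
This sign pattern matches Draw.

Draw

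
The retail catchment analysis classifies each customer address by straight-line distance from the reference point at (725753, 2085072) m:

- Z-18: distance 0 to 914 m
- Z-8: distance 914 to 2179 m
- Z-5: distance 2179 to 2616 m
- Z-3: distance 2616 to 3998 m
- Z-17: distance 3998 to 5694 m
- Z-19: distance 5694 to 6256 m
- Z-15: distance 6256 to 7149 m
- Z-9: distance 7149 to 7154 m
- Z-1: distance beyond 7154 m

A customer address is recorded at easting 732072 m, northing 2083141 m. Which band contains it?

Z-15

Distance = √((732072−725753)² + (2083141−2085072)²) = √(39929761.000 + 3728761.000) = 6607.460 m.
6256 ≤ 6607.460 < 7149 → Z-15.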